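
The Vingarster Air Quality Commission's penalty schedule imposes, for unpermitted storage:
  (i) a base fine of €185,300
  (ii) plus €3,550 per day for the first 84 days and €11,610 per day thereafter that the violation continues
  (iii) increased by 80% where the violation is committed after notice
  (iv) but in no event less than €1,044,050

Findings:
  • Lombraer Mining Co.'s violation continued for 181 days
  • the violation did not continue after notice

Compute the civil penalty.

€1,609,670

First 84 days: 84 × €3,550 = €298,200
Remaining days: (181 − 84) × €11,610 = €1,126,170
Per-day component: €298,200 + €1,126,170 = €1,424,370
Base plus per-day: €185,300 + €1,424,370 = €1,609,670
The violation did not continue after notice: no 80% increase.
Minimum €1,044,050: €1,609,670 meets the minimum, no increase.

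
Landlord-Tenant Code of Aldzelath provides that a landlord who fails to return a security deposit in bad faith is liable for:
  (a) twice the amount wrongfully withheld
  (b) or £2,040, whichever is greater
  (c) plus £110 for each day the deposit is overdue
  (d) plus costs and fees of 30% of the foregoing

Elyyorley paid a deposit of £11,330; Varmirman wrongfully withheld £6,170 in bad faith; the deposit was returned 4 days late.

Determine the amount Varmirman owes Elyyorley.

£16,614

Doubled: 2 × £6,170 = £12,340
Minimum £2,040: £12,340 meets the minimum, no increase.
Late-return penalty: 4 × £110 = £440
Damages plus late penalty: £12,340 + £440 = £12,780
Costs and fees: 30% of £12,780 = £3,834
Total recovery: £12,780 + £3,834 = £16,614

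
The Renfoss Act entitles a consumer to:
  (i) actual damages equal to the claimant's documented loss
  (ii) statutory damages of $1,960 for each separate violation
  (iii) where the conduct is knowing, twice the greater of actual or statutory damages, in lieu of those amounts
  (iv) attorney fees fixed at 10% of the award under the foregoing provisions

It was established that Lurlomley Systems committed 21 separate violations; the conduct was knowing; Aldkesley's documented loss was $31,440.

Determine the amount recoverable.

$90,552

Statutory damages: 21 × $1,960 = $41,160
Greater of actual damages ($31,440) or statutory damages ($41,160): $41,160
Doubled: 2 × $41,160 = $82,320
Attorney fees: 10% of $82,320 = $8,232
Total recovery: $82,320 + $8,232 = $90,552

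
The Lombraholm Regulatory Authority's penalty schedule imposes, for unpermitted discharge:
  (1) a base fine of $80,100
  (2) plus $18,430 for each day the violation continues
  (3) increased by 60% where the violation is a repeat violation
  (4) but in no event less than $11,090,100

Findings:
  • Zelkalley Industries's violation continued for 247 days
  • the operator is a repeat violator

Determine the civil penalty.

Per-day component: 247 × $18,430 = $4,552,210
Base plus per-day: $80,100 + $4,552,210 = $4,632,310
Enhancement: 60% of $4,632,310 = $2,779,386
Enhanced fine: $4,632,310 + $2,779,386 = $7,411,696
Minimum $11,090,100: $7,411,696 is below the minimum → $11,090,100

$11,090,100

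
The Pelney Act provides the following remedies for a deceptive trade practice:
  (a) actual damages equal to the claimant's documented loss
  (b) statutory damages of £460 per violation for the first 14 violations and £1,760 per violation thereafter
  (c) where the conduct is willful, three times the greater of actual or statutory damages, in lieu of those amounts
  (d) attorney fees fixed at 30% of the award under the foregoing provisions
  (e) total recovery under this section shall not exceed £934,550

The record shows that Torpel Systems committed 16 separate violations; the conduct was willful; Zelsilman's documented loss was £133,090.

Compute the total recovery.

£519,051

First 14 violations: 14 × £460 = £6,440
Remaining violations: (16 − 14) × £1,760 = £3,520
Statutory damages: £6,440 + £3,520 = £9,960
Greater of actual damages (£133,090) or statutory damages (£9,960): £133,090
Trebled: 3 × £133,090 = £399,270
Attorney fees: 30% of £399,270 = £119,781
Total before cap: £399,270 + £119,781 = £519,051
Cap at £934,550: £519,051 is within the cap, no reduction.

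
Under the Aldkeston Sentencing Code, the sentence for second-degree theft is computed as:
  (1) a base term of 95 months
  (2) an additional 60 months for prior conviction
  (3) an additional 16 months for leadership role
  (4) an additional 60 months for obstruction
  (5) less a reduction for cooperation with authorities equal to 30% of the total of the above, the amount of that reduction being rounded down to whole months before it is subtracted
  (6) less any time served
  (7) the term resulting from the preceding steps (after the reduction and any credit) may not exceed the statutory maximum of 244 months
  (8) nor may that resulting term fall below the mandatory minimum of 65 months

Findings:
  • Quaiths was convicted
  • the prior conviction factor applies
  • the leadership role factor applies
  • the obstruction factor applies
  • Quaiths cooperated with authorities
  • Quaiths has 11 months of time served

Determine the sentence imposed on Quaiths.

151 months

Prior conviction enhancement: +60 months
Leadership role enhancement: +16 months
Obstruction enhancement: +60 months
Adjusted term: 95 months + 60 months + 16 months + 60 months = 231 months
Cooperation with authorities reduction: 30% of 231 months = 69 months (rounded down)
After reduction: 231 − 69 = 162 months
Less time served: 162 months − 11 months = 151 months
Cap at 244 months: 151 months is within the cap, no reduction.
Minimum 65 months: 151 months meets the minimum, no increase.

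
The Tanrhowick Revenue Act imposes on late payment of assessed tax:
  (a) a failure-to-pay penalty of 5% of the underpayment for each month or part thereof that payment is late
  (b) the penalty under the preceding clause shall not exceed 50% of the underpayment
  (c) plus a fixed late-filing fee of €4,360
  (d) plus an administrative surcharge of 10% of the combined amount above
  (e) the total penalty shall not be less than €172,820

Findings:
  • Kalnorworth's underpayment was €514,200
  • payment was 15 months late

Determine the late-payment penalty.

€287,606

Accrued rate: 5% × 15 = 75%, capped at 50% → 50%
Failure-to-pay penalty: 50% of €514,200 = €257,100
Penalty before surcharge: €257,100 + €4,360 = €261,460
Administrative surcharge: 10% of €261,460 = €26,146
Total penalty: €261,460 + €26,146 = €287,606
Minimum €172,820: €287,606 meets the minimum, no increase.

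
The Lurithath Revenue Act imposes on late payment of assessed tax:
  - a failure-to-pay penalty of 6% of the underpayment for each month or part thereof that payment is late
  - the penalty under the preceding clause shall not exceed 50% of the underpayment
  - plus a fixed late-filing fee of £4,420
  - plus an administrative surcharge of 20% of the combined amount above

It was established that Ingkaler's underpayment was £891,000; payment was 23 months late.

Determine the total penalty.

Penalty: £539,904

Accrued rate: 6% × 23 = 138%, capped at 50% → 50%
Failure-to-pay penalty: 50% of £891,000 = £445,500
Penalty before surcharge: £445,500 + £4,420 = £449,920
Administrative surcharge: 20% of £449,920 = £89,984
Total penalty: £449,920 + £89,984 = £539,904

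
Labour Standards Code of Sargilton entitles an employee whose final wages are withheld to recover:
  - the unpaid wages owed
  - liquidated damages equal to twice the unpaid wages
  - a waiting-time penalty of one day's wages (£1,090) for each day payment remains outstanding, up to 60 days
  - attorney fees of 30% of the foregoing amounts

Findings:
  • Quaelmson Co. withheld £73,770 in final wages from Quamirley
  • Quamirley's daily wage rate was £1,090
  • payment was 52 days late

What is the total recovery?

Doubled: 2 × £73,770 = £147,540
Penalty days: min(52, 60) = 52
Waiting-time penalty: 52 × £1,090 = £56,680
Subtotal: £73,770 + £147,540 + £56,680 = £277,990
Attorney fees: 30% of £277,990 = £83,397
Total award: £277,990 + £83,397 = £361,387

£361,387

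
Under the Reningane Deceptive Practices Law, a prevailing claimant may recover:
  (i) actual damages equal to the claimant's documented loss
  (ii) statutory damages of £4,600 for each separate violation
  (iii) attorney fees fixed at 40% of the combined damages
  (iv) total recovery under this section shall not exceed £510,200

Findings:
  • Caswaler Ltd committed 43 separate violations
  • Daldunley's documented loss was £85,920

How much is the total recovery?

£397,208

Statutory damages: 43 × £4,600 = £197,800
Combined damages: £85,920 + £197,800 = £283,720
Attorney fees: 40% of £283,720 = £113,488
Total before cap: £283,720 + £113,488 = £397,208
Cap at £510,200: £397,208 is within the cap, no reduction.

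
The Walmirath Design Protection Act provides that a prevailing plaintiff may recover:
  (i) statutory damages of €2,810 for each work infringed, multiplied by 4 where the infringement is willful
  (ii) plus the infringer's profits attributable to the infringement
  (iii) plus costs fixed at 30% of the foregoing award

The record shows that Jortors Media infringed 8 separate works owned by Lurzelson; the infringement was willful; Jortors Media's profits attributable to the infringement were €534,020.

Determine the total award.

Statutory damages: 8 × €2,810 = €22,480
Multiplied by 4: 4 × €22,480 = €89,920
Combined award: €89,920 + €534,020 = €623,940
Costs: 30% of €623,940 = €187,182
Award plus costs: €623,940 + €187,182 = €811,122

€811,122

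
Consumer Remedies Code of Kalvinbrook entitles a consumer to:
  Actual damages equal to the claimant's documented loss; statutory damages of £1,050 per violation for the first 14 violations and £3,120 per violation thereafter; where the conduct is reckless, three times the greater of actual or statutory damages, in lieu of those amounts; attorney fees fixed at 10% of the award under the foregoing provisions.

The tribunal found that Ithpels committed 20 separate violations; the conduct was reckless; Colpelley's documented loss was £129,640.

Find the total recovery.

First 14 violations: 14 × £1,050 = £14,700
Remaining violations: (20 − 14) × £3,120 = £18,720
Statutory damages: £14,700 + £18,720 = £33,420
Greater of actual damages (£129,640) or statutory damages (£33,420): £129,640
Trebled: 3 × £129,640 = £388,920
Attorney fees: 10% of £388,920 = £38,892
Total recovery: £388,920 + £38,892 = £427,812

£427,812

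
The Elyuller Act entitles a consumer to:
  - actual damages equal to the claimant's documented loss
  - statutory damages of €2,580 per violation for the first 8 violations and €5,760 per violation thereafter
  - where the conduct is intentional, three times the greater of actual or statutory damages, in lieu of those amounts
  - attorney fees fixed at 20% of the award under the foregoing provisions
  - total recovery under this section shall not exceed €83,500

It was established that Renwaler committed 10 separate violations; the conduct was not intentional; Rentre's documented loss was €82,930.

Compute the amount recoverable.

€83,500

First 8 violations: 8 × €2,580 = €20,640
Remaining violations: (10 − 8) × €5,760 = €11,520
Statutory damages: €20,640 + €11,520 = €32,160
Conduct not intentional: the in-lieu enhancement does not apply.
Actual plus statutory damages: €82,930 + €32,160 = €115,090
Attorney fees: 20% of €115,090 = €23,018
Total before cap: €115,090 + €23,018 = €138,108
Cap at €83,500: €138,108 exceeds the cap → €83,500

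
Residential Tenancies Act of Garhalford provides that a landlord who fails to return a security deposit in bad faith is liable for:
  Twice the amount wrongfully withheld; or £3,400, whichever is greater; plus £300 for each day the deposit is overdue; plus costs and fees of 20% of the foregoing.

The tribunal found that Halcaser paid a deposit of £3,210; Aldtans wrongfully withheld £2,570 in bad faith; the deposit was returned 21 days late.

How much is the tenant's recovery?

£13,728

Doubled: 2 × £2,570 = £5,140
Minimum £3,400: £5,140 meets the minimum, no increase.
Late-return penalty: 21 × £300 = £6,300
Damages plus late penalty: £5,140 + £6,300 = £11,440
Costs and fees: 20% of £11,440 = £2,288
Total recovery: £11,440 + £2,288 = £13,728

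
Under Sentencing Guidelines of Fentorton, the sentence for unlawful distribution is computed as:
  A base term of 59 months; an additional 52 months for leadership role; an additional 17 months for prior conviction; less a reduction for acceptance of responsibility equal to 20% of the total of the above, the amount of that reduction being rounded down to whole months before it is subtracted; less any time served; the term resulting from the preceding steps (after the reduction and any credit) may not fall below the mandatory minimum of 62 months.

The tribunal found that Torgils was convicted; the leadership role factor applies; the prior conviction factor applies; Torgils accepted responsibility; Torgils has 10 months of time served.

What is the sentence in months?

Leadership role enhancement: +52 months
Prior conviction enhancement: +17 months
Adjusted term: 59 months + 52 months + 17 months = 128 months
Acceptance of responsibility reduction: 20% of 128 months = 25 months (rounded down)
After reduction: 128 − 25 = 103 months
Less time served: 103 months − 10 months = 93 months
Minimum 62 months: 93 months meets the minimum, no increase.

93 months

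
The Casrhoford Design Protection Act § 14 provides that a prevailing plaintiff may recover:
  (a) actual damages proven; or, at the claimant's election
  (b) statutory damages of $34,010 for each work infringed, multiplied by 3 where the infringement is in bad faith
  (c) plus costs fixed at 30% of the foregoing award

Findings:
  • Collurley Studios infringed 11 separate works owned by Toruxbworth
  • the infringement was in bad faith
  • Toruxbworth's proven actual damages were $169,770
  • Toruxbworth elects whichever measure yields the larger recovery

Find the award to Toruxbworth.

Statutory damages: 11 × $34,010 = $374,110
Trebled: 3 × $374,110 = $1,122,330
Greater of actual damages ($169,770) or enhanced statutory damages ($1,122,330): $1,122,330
Costs: 30% of $1,122,330 = $336,699
Award plus costs: $1,122,330 + $336,699 = $1,459,029

$1,459,029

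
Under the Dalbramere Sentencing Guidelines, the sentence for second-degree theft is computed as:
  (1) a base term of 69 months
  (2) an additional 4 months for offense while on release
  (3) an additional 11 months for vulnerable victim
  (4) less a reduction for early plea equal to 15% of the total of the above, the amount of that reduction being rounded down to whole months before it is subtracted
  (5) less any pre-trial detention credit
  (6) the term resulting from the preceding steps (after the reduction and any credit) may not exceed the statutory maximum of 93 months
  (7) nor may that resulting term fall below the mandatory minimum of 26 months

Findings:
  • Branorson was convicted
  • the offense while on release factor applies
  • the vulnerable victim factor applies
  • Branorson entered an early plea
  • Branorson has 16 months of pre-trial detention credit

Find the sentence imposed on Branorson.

Offense while on release enhancement: +4 months
Vulnerable victim enhancement: +11 months
Adjusted term: 69 months + 4 months + 11 months = 84 months
Early plea reduction: 15% of 84 months = 12 months (rounded down)
After reduction: 84 − 12 = 72 months
Less pre-trial detention credit: 72 months − 16 months = 56 months
Cap at 93 months: 56 months is within the cap, no reduction.
Minimum 26 months: 56 months meets the minimum, no increase.

56 months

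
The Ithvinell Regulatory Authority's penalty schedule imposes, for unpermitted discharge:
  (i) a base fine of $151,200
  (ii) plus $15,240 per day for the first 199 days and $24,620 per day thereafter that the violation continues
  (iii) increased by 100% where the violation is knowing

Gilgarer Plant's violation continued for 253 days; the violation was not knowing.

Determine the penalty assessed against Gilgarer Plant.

First 199 days: 199 × $15,240 = $3,032,760
Remaining days: (253 − 199) × $24,620 = $1,329,480
Per-day component: $3,032,760 + $1,329,480 = $4,362,240
Base plus per-day: $151,200 + $4,362,240 = $4,513,440
The violation was not knowing: no 100% increase.

$4,513,440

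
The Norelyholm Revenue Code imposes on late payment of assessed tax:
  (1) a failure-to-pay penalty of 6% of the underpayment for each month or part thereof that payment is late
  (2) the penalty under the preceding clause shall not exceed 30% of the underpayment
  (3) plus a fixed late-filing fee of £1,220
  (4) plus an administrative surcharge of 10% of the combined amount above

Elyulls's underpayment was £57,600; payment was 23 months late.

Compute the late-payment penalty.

Accrued rate: 6% × 23 = 138%, capped at 30% → 30%
Failure-to-pay penalty: 30% of £57,600 = £17,280
Penalty before surcharge: £17,280 + £1,220 = £18,500
Administrative surcharge: 10% of £18,500 = £1,850
Total penalty: £18,500 + £1,850 = £20,350

£20,350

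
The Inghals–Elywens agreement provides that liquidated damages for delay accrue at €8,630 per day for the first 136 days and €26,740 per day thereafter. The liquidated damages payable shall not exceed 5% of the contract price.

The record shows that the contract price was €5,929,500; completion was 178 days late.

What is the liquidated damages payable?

First 136 days: 136 × €8,630 = €1,173,680
Remaining days: (178 − 136) × €26,740 = €1,123,080
Accrued per-day damages: €1,173,680 + €1,123,080 = €2,296,760
Cap: 5% of €5,929,500 = €296,475
Cap at €296,475: €2,296,760 exceeds the cap → €296,475

€296,475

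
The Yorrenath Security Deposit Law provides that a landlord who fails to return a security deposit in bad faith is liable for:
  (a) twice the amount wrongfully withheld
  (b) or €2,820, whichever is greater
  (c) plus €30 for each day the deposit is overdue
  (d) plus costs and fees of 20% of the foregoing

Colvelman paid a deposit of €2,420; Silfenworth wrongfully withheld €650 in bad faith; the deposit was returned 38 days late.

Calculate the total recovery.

€4,752

Doubled: 2 × €650 = €1,300
Minimum €2,820: €1,300 is below the minimum → €2,820
Late-return penalty: 38 × €30 = €1,140
Damages plus late penalty: €2,820 + €1,140 = €3,960
Costs and fees: 20% of €3,960 = €792
Total recovery: €3,960 + €792 = €4,752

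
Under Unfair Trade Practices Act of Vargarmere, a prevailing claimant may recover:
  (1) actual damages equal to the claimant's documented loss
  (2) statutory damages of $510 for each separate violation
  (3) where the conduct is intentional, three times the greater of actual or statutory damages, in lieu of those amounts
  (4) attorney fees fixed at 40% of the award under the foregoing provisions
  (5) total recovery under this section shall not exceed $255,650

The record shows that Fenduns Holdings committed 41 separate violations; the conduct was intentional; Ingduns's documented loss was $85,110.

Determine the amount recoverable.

Statutory damages: 41 × $510 = $20,910
Greater of actual damages ($85,110) or statutory damages ($20,910): $85,110
Trebled: 3 × $85,110 = $255,330
Attorney fees: 40% of $255,330 = $102,132
Total before cap: $255,330 + $102,132 = $357,462
Cap at $255,650: $357,462 exceeds the cap → $255,650

$255,650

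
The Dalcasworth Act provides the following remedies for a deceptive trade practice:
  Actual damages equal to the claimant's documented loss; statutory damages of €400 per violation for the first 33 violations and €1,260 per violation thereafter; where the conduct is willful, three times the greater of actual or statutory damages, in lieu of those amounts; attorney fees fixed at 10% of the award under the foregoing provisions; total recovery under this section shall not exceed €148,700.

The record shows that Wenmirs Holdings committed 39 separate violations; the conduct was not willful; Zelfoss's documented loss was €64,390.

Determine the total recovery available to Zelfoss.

First 33 violations: 33 × €400 = €13,200
Remaining violations: (39 − 33) × €1,260 = €7,560
Statutory damages: €13,200 + €7,560 = €20,760
Conduct not willful: the in-lieu enhancement does not apply.
Actual plus statutory damages: €64,390 + €20,760 = €85,150
Attorney fees: 10% of €85,150 = €8,515
Total before cap: €85,150 + €8,515 = €93,665
Cap at €148,700: €93,665 is within the cap, no reduction.

€93,665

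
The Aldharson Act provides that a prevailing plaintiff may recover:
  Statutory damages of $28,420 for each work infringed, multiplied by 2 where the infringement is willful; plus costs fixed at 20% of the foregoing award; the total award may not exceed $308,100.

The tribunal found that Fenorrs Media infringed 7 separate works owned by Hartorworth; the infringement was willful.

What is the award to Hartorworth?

Award: $308,100

Statutory damages: 7 × $28,420 = $198,940
Doubled: 2 × $198,940 = $397,880
Costs: 20% of $397,880 = $79,576
Award plus costs: $397,880 + $79,576 = $477,456
Cap at $308,100: $477,456 exceeds the cap → $308,100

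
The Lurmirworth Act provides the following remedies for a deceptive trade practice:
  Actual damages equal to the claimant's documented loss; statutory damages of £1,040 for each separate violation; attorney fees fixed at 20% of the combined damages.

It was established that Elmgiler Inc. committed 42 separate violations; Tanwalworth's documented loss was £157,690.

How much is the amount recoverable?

£241,644

Statutory damages: 42 × £1,040 = £43,680
Combined damages: £157,690 + £43,680 = £201,370
Attorney fees: 20% of £201,370 = £40,274
Total recovery: £201,370 + £40,274 = £241,644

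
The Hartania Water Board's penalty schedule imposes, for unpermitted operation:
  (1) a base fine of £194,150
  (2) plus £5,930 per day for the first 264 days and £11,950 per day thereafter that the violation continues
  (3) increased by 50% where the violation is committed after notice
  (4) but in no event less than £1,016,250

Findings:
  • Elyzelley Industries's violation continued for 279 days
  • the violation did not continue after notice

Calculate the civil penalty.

£1,938,920

First 264 days: 264 × £5,930 = £1,565,520
Remaining days: (279 − 264) × £11,950 = £179,250
Per-day component: £1,565,520 + £179,250 = £1,744,770
Base plus per-day: £194,150 + £1,744,770 = £1,938,920
The violation did not continue after notice: no 50% increase.
Minimum £1,016,250: £1,938,920 meets the minimum, no increase.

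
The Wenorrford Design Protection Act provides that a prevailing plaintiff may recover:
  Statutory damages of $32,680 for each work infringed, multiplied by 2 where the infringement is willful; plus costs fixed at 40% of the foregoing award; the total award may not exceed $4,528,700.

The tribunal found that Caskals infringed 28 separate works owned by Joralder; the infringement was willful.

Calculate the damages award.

$2,562,112

Statutory damages: 28 × $32,680 = $915,040
Doubled: 2 × $915,040 = $1,830,080
Costs: 40% of $1,830,080 = $732,032
Award plus costs: $1,830,080 + $732,032 = $2,562,112
Cap at $4,528,700: $2,562,112 is within the cap, no reduction.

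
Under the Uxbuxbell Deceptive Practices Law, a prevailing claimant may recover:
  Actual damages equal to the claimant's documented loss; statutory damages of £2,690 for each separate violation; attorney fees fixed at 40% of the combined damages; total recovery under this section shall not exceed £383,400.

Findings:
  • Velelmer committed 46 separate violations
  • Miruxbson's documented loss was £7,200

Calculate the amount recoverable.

Statutory damages: 46 × £2,690 = £123,740
Combined damages: £7,200 + £123,740 = £130,940
Attorney fees: 40% of £130,940 = £52,376
Total before cap: £130,940 + £52,376 = £183,316
Cap at £383,400: £183,316 is within the cap, no reduction.

£183,316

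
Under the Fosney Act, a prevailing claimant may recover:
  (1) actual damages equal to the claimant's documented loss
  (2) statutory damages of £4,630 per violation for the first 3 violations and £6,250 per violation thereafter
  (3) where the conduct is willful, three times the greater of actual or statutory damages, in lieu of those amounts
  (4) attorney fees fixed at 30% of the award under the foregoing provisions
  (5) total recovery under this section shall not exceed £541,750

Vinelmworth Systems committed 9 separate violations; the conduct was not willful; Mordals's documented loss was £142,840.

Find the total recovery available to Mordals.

First 3 violations: 3 × £4,630 = £13,890
Remaining violations: (9 − 3) × £6,250 = £37,500
Statutory damages: £13,890 + £37,500 = £51,390
Conduct not willful: the in-lieu enhancement does not apply.
Actual plus statutory damages: £142,840 + £51,390 = £194,230
Attorney fees: 30% of £194,230 = £58,269
Total before cap: £194,230 + £58,269 = £252,499
Cap at £541,750: £252,499 is within the cap, no reduction.

Total recovery: £252,499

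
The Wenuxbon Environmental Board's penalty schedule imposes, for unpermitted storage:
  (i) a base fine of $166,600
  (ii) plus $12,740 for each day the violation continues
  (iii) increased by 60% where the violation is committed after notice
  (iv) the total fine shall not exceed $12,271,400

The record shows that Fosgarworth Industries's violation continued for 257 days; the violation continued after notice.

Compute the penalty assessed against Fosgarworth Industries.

Per-day component: 257 × $12,740 = $3,274,180
Base plus per-day: $166,600 + $3,274,180 = $3,440,780
Enhancement: 60% of $3,440,780 = $2,064,468
Enhanced fine: $3,440,780 + $2,064,468 = $5,505,248
Cap at $12,271,400: $5,505,248 is within the cap, no reduction.

$5,505,248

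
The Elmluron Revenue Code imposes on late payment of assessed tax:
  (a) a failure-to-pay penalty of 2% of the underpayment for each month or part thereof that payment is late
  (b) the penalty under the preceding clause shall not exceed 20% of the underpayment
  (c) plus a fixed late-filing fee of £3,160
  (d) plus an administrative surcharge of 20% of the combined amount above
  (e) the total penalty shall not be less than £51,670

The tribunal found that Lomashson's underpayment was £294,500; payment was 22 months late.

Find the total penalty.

£74,472

Accrued rate: 2% × 22 = 44%, capped at 20% → 20%
Failure-to-pay penalty: 20% of £294,500 = £58,900
Penalty before surcharge: £58,900 + £3,160 = £62,060
Administrative surcharge: 20% of £62,060 = £12,412
Total penalty: £62,060 + £12,412 = £74,472
Minimum £51,670: £74,472 meets the minimum, no increase.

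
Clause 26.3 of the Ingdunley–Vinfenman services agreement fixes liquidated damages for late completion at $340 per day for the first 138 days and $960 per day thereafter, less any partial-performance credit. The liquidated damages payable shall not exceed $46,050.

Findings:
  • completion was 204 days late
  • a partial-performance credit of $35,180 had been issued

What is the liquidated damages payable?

$46,050

First 138 days: 138 × $340 = $46,920
Remaining days: (204 − 138) × $960 = $63,360
Accrued per-day damages: $46,920 + $63,360 = $110,280
Less partial-performance credit: $110,280 − $35,180 = $75,100
Cap at $46,050: $75,100 exceeds the cap → $46,050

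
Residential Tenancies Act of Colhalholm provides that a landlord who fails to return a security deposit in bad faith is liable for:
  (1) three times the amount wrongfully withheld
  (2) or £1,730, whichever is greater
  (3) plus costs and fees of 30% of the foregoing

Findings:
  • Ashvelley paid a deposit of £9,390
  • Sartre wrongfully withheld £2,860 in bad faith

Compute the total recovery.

£11,154

Trebled: 3 × £2,860 = £8,580
Minimum £1,730: £8,580 meets the minimum, no increase.
Costs and fees: 30% of £8,580 = £2,574
Total recovery: £8,580 + £2,574 = £11,154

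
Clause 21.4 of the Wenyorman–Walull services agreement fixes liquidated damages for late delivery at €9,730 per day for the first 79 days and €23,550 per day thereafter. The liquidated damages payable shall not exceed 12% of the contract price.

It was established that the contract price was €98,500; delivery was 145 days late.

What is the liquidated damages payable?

First 79 days: 79 × €9,730 = €768,670
Remaining days: (145 − 79) × €23,550 = €1,554,300
Accrued per-day damages: €768,670 + €1,554,300 = €2,322,970
Cap: 12% of €98,500 = €11,820
Cap at €11,820: €2,322,970 exceeds the cap → €11,820

€11,820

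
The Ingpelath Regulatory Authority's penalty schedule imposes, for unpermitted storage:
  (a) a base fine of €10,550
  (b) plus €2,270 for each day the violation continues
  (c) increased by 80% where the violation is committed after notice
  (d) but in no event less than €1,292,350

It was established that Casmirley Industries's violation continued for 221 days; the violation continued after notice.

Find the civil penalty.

€1,292,350

Per-day component: 221 × €2,270 = €501,670
Base plus per-day: €10,550 + €501,670 = €512,220
Enhancement: 80% of €512,220 = €409,776
Enhanced fine: €512,220 + €409,776 = €921,996
Minimum €1,292,350: €921,996 is below the minimum → €1,292,350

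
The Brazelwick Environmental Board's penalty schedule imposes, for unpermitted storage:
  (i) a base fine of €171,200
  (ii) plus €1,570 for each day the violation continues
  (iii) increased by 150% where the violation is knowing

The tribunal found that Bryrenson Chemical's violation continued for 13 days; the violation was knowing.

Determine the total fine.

€479,025

Per-day component: 13 × €1,570 = €20,410
Base plus per-day: €171,200 + €20,410 = €191,610
Enhancement: 150% of €191,610 = €287,415
Enhanced fine: €191,610 + €287,415 = €479,025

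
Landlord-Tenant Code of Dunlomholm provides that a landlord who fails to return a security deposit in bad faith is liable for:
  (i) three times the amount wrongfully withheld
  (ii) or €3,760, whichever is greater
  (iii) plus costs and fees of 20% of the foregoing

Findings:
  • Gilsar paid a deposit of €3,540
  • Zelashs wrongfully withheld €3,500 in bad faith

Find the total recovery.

€12,600

Trebled: 3 × €3,500 = €10,500
Minimum €3,760: €10,500 meets the minimum, no increase.
Costs and fees: 20% of €10,500 = €2,100
Total recovery: €10,500 + €2,100 = €12,600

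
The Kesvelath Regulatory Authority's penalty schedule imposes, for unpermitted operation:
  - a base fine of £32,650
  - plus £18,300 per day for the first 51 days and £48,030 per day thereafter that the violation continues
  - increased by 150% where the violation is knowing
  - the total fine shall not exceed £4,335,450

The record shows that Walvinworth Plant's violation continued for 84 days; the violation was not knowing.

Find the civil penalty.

First 51 days: 51 × £18,300 = £933,300
Remaining days: (84 − 51) × £48,030 = £1,584,990
Per-day component: £933,300 + £1,584,990 = £2,518,290
Base plus per-day: £32,650 + £2,518,290 = £2,550,940
The violation was not knowing: no 150% increase.
Cap at £4,335,450: £2,550,940 is within the cap, no reduction.

£2,550,940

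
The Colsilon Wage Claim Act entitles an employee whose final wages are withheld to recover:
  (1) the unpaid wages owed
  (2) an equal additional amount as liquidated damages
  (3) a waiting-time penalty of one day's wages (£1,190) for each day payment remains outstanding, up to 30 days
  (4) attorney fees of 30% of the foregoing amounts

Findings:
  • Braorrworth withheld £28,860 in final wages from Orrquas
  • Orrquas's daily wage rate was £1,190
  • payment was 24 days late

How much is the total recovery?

Liquidated damages (equal amount): £28,860
Penalty days: min(24, 30) = 24
Waiting-time penalty: 24 × £1,190 = £28,560
Subtotal: £28,860 + £28,860 + £28,560 = £86,280
Attorney fees: 30% of £86,280 = £25,884
Total award: £86,280 + £25,884 = £112,164

Total award: £112,164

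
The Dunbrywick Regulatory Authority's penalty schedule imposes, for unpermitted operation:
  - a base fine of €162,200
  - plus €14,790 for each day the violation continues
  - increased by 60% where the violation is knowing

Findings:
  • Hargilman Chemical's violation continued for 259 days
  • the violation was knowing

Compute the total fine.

Per-day component: 259 × €14,790 = €3,830,610
Base plus per-day: €162,200 + €3,830,610 = €3,992,810
Enhancement: 60% of €3,992,810 = €2,395,686
Enhanced fine: €3,992,810 + €2,395,686 = €6,388,496

Civil penalty: €6,388,496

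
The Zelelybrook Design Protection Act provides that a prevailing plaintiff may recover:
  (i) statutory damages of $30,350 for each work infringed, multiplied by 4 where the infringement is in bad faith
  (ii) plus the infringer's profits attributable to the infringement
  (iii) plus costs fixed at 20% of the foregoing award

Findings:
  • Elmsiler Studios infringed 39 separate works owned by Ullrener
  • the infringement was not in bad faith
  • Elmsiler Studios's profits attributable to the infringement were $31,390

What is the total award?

$1,458,048

Statutory damages: 39 × $30,350 = $1,183,650
Infringement not in bad faith: no ×4 enhancement.
Combined award: $1,183,650 + $31,390 = $1,215,040
Costs: 20% of $1,215,040 = $243,008
Award plus costs: $1,215,040 + $243,008 = $1,458,048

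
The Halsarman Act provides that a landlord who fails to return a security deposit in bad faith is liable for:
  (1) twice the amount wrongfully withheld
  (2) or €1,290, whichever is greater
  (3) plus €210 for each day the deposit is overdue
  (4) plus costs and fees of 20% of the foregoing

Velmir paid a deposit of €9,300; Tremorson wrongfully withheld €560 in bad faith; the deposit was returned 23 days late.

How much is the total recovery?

Recovery: €7,344

Doubled: 2 × €560 = €1,120
Minimum €1,290: €1,120 is below the minimum → €1,290
Late-return penalty: 23 × €210 = €4,830
Damages plus late penalty: €1,290 + €4,830 = €6,120
Costs and fees: 20% of €6,120 = €1,224
Total recovery: €6,120 + €1,224 = €7,344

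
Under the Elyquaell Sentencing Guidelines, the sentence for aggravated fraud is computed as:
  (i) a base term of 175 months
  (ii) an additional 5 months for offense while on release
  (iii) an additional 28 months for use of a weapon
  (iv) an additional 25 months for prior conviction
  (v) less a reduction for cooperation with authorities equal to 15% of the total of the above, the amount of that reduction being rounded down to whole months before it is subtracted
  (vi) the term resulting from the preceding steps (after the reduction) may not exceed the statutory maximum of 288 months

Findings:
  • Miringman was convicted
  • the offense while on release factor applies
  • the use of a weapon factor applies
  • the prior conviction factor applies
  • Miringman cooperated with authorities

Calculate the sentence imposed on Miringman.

Offense while on release enhancement: +5 months
Use of a weapon enhancement: +28 months
Prior conviction enhancement: +25 months
Adjusted term: 175 months + 5 months + 28 months + 25 months = 233 months
Cooperation with authorities reduction: 15% of 233 months = 34 months (rounded down)
After reduction: 233 − 34 = 199 months
Cap at 288 months: 199 months is within the cap, no reduction.

Sentence: 199 months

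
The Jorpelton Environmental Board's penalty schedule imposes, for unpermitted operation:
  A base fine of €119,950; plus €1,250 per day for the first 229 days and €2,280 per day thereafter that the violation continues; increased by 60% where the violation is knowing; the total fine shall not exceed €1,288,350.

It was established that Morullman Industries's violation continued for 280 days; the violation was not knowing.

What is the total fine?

€522,480

First 229 days: 229 × €1,250 = €286,250
Remaining days: (280 − 229) × €2,280 = €116,280
Per-day component: €286,250 + €116,280 = €402,530
Base plus per-day: €119,950 + €402,530 = €522,480
The violation was not knowing: no 60% increase.
Cap at €1,288,350: €522,480 is within the cap, no reduction.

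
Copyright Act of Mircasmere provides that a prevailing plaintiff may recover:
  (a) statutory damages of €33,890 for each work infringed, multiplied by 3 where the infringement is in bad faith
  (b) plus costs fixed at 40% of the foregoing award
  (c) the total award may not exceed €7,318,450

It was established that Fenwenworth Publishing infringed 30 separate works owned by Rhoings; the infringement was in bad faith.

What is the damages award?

€4,270,140

Statutory damages: 30 × €33,890 = €1,016,700
Trebled: 3 × €1,016,700 = €3,050,100
Costs: 40% of €3,050,100 = €1,220,040
Award plus costs: €3,050,100 + €1,220,040 = €4,270,140
Cap at €7,318,450: €4,270,140 is within the cap, no reduction.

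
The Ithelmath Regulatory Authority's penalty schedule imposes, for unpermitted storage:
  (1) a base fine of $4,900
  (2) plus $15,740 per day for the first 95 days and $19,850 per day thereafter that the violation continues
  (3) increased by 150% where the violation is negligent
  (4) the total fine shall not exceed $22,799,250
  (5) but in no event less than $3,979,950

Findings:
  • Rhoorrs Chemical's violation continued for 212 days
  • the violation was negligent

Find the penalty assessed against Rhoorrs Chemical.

First 95 days: 95 × $15,740 = $1,495,300
Remaining days: (212 − 95) × $19,850 = $2,322,450
Per-day component: $1,495,300 + $2,322,450 = $3,817,750
Base plus per-day: $4,900 + $3,817,750 = $3,822,650
Enhancement: 150% of $3,822,650 = $5,733,975
Enhanced fine: $3,822,650 + $5,733,975 = $9,556,625
Cap at $22,799,250: $9,556,625 is within the cap, no reduction.
Minimum $3,979,950: $9,556,625 meets the minimum, no increase.

Civil penalty: $9,556,625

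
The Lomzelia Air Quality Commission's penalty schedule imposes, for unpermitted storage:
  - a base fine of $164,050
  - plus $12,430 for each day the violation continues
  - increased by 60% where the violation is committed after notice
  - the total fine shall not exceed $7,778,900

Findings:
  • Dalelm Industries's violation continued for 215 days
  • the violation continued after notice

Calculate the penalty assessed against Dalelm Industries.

Per-day component: 215 × $12,430 = $2,672,450
Base plus per-day: $164,050 + $2,672,450 = $2,836,500
Enhancement: 60% of $2,836,500 = $1,701,900
Enhanced fine: $2,836,500 + $1,701,900 = $4,538,400
Cap at $7,778,900: $4,538,400 is within the cap, no reduction.

$4,538,400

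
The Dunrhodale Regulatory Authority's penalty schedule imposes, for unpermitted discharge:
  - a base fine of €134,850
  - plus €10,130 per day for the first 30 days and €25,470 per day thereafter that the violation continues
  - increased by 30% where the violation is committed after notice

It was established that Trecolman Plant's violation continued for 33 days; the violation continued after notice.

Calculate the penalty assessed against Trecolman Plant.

€669,708

First 30 days: 30 × €10,130 = €303,900
Remaining days: (33 − 30) × €25,470 = €76,410
Per-day component: €303,900 + €76,410 = €380,310
Base plus per-day: €134,850 + €380,310 = €515,160
Enhancement: 30% of €515,160 = €154,548
Enhanced fine: €515,160 + €154,548 = €669,708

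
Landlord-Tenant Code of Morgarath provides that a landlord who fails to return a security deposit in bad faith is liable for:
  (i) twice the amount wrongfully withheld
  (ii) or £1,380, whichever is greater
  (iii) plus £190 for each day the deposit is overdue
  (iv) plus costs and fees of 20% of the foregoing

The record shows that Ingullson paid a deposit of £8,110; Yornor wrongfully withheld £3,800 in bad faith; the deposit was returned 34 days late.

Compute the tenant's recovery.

Doubled: 2 × £3,800 = £7,600
Minimum £1,380: £7,600 meets the minimum, no increase.
Late-return penalty: 34 × £190 = £6,460
Damages plus late penalty: £7,600 + £6,460 = £14,060
Costs and fees: 20% of £14,060 = £2,812
Total recovery: £14,060 + £2,812 = £16,872

£16,872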